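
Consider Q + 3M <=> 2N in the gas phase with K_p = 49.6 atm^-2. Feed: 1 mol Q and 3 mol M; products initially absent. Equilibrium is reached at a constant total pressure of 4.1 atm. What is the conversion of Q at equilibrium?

Let X = conversion of Q (basis 1 mol Q); extent of reaction ξ = X.
At extent ξ: n_Q = 1 − X; n_M = 3 − 3X; n_N = 2X.
Summing: n_T = 4 − 2X.
Mole fractions y_i = n_i/n_T; K_p = p_N^2 / (p_Q p_M^3) with p_i = y_i·P.
Substituting and setting equal to 49.6 atm^-2 gives a polynomial in X; the root in (0,1) is X = 0.839.

X = 0.839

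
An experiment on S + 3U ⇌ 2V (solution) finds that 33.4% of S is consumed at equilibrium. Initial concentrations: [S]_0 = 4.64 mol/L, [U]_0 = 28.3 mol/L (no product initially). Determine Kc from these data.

Kc = 0.000235 (mol/L)^-2

Let X = conversion of S.
Concentrations: [S] = 4.64 − 4.64X; [U] = 28.3 − 13.9X; [V] = 9.28X.
At X = 0.334: [S] = 3.09, [U] = 23.7, [V] = 3.1.
Kc = [V]^2 / ([S] [U]^3) = 0.000235 (mol/L)^-2.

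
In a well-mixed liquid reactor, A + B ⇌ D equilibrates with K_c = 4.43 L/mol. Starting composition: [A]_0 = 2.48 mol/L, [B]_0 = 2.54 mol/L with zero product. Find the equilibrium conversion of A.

X = 0.750

Let X = conversion of A; extent ξ = 2.48·X mol/L.
Concentrations: [A] = 2.48 − 2.48X; [B] = 2.54 − 2.48X; [D] = 2.48X.
K_c = [D] / ([A] [B]).
This equals 4.43 at X = 0.750 (the root in 0 < X < 1).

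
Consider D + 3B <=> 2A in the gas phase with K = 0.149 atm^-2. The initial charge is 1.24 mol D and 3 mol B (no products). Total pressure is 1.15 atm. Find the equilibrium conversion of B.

Take 3 mol B as basis and let X be its fractional conversion, so ξ = X.
At extent ξ: n_D = 1.24 − X; n_B = 3 − 3X; n_A = 2X.
n_T = Σnᵢ = 4.24 − 2X.
Mole fractions y_i = n_i/n_T; K = p_A^2 / (p_D p_B^3) with p_i = y_i·P.
Setting this equal to 0.149 atm^-2 and taking the physical root (0 < X < 1) gives X = 0.214.

X = 0.214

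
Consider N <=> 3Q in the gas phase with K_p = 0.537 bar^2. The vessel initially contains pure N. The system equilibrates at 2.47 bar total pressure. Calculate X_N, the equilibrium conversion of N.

X = 0.169

Take 1 mol N as basis and let X be its fractional conversion, so ξ = X.
Moles: n_N = 1 − X; n_Q = 3X.
Summing: n_T = 1 + 2X.
y_i = n_i/n_T, p_i = y_i·P. K_p = p_Q^3 / (p_N).
This yields a degree-3 equation in X; solving on (0,1), X = 0.169.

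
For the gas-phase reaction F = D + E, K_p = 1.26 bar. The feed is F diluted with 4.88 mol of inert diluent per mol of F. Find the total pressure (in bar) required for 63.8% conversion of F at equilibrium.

Take 1 mol F as basis and let X be its fractional conversion, so ξ = X.
Mole table: n_F = 1 − X; n_D = X; n_E = X; n_I = 4.88 (inert).
Total moles n_T = 5.88 + X.
K_p = p_D p_E / (p_F) with p_i = (n_i/n_T)·P.
At X = 0.638: the mole-fraction product g(X) = Π y_i^ν_i = 0.1725. Since K_p = g(X)·P^{1}, P = (K_p/g)^(1/1) = (1.26/0.1725)^(1/1) = 7.3 bar.

P = 7.3 bar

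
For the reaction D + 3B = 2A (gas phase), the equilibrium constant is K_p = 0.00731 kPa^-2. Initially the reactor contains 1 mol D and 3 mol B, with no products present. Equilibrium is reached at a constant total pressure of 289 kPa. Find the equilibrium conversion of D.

Basis: 1 mol D initially; let X = conversion of D. Extent ξ = X.
At extent ξ: n_D = 1 − X; n_B = 3 − 3X; n_A = 2X.
n_T = Σnᵢ = 4 − 2X.
y_i = n_i/n_T, p_i = y_i·P. K_p = p_A^2 / (p_D p_B^3).
Substituting and setting equal to 0.00731 kPa^-2 gives a polynomial in X; the root in (0,1) is X = 0.826.

X = 0.826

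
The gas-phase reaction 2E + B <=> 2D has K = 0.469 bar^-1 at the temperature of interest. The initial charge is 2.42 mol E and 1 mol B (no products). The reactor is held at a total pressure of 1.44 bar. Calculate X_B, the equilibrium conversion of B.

Let X = conversion of B (basis 1 mol B); extent of reaction ξ = X.
Moles: n_E = 2.42 − 2X; n_B = 1 − X; n_D = 2X.
Summing: n_T = 3.42 − X.
With p_i = (n_i/n_T)P, K = p_D^2 / (p_E^2 p_B).
Substituting and setting equal to 0.469 bar^-1 gives a polynomial in X; the root in (0,1) is X = 0.334.

X = 0.334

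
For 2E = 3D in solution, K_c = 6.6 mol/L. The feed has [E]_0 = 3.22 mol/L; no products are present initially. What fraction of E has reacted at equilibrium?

Let X = conversion of E; extent ξ = 3.22X/2 mol/L.
Concentrations: [E] = 3.22 − 3.22X; [D] = 4.83X.
K_c = [D]^3 / ([E]^2).
Equating to 6.6 mol/L: the physical root is X = 0.520.

X = 0.520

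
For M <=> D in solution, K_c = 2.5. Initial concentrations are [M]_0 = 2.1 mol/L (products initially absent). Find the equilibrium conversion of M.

X = 0.714

Let X = conversion of M; extent ξ = 2.1·X mol/L.
Concentrations: [M] = 2.1 − 2.1X; [D] = 2.1X.
K_c = [D] / ([M]).
Equating to 2.5: the physical root is X = 0.714.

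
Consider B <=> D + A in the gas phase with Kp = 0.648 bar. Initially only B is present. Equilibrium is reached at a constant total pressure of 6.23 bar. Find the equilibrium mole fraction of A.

Take 1 mol B as basis and let X be its fractional conversion, so ξ = X.
At extent ξ: n_B = 1 − X; n_D = X; n_A = X.
n_T = Σnᵢ = 1 + X.
Mole fractions y_i = n_i/n_T; Kp = p_D p_A / (p_B) with p_i = y_i·P.
Substituting and setting equal to 0.648 bar gives a polynomial in X; the root in (0,1) is X = 0.307.
Then n_A = 0.307, n_T = 1.31, so y_A = 0.235.

y_A = 0.235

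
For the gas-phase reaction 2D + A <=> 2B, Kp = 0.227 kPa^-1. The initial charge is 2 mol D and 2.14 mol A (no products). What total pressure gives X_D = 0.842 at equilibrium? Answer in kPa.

Let X = conversion of D (basis 2 mol D); extent of reaction ξ = X.
At extent ξ: n_D = 2 − 2X; n_A = 2.14 − X; n_B = 2X.
n_T = Σnᵢ = 4.14 − X.
Kp = p_B^2 / (p_D^2 p_A) with p_i = (n_i/n_T)·P.
At X = 0.842: the mole-fraction product g(X) = Π y_i^ν_i = 72.16. Since Kp = g(X)·P^{-1}, P = (g/Kp)^(1/1) = (72.16/0.227)^(1/1) = 318 kPa.

P = 318 kPa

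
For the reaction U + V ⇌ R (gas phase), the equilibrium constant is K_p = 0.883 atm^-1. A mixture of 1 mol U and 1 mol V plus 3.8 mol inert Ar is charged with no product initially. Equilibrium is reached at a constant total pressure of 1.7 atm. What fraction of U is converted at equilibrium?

Basis: 1 mol U initially; let X = conversion of U. Extent ξ = X.
Species balance: n_U = 1 − X; n_V = 1 − X; n_R = X; n_I = 3.8 (inert).
n_T = Σnᵢ = 5.8 − X.
Mole fractions y_i = n_i/n_T; K_p = p_R / (p_U p_V) with p_i = y_i·P.
Equating to 0.883 atm^-1 and solving on 0 < X < 1: X = 0.180.

X = 0.180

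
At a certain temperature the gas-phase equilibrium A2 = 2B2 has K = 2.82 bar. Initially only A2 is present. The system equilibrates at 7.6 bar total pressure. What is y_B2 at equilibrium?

y_B2 = 0.451

Let X = conversion of A2 (basis 1 mol A2); extent of reaction ξ = X.
Species balance: n_A2 = 1 − X; n_B2 = 2X.
Total moles n_T = 1 + X.
With p_i = (n_i/n_T)P, K = p_B2^2 / (p_A2).
This yields a degree-2 equation in X; solving on (0,1), X = 0.291.
Then n_B2 = 0.583, n_T = 1.29, so y_B2 = 0.451.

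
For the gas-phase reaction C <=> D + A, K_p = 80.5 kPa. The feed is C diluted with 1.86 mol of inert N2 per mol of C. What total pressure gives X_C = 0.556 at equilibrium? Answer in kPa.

P = 395 kPa

Basis: 1 mol C initially; let X = conversion of C. Extent ξ = X.
Species balance: n_C = 1 − X; n_D = X; n_A = X; n_I = 1.86 (inert).
n_T = Σnᵢ = 2.86 + X.
K_p = p_D p_A / (p_C) with p_i = (n_i/n_T)·P.
At X = 0.556: the mole-fraction product g(X) = Π y_i^ν_i = 0.2038. Since K_p = g(X)·P^{1}, P = (K_p/g)^(1/1) = (80.5/0.2038)^(1/1) = 395 kPa.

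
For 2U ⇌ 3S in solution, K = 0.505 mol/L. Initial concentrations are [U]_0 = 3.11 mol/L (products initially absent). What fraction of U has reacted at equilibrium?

Let X = conversion of U; extent ξ = 3.11X/2 mol/L.
Concentrations: [U] = 3.11 − 3.11X; [S] = 4.67X.
K = [S]^3 / ([U]^2).
This equals 0.505 at X = 0.290 (the root in 0 < X < 1).

X = 0.290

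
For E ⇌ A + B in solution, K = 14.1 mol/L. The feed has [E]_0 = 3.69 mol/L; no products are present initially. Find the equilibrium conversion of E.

X = 0.823

Let X = conversion of E; extent ξ = 3.69·X mol/L.
Concentrations: [E] = 3.69 − 3.69X; [A] = 3.69X; [B] = 3.69X.
K = [A] [B] / ([E]).
This equals 14.1 at X = 0.823 (the root in 0 < X < 1).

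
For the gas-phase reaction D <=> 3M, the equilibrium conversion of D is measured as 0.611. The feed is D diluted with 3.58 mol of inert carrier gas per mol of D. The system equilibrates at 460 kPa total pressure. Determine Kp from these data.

Let X = conversion of D (basis 1 mol D); extent of reaction ξ = X.
At extent ξ: n_D = 1 − X; n_M = 3X; n_I = 3.58 (inert).
Summing: n_T = 4.58 + 2X.
At X = 0.611: n_D = 0.389, n_M = 1.83, n_T = 5.8.
p_i = (n_i/n_T)·P. Kp = p_M^3 / (p_D) = 9.95e+04 kPa^2.

Kp = 9.95e+04 kPa^2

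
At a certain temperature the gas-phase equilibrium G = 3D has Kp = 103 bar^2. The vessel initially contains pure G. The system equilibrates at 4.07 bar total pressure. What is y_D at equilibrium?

Take 1 mol G as basis and let X be its fractional conversion, so ξ = X.
Species balance: n_G = 1 − X; n_D = 3X.
n_T = Σnᵢ = 1 + 2X.
Mole fractions y_i = n_i/n_T; Kp = p_D^3 / (p_G) with p_i = y_i·P.
This yields a degree-3 equation in X; solving on (0,1), X = 0.725.
Then n_D = 2.17, n_T = 2.45, so y_D = 0.888.

y_D = 0.888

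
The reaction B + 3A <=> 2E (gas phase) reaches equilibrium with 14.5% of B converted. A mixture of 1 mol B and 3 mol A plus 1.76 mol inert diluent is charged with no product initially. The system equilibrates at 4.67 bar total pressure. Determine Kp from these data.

Take 1 mol B as basis and let X be its fractional conversion, so ξ = X.
Species balance: n_B = 1 − X; n_A = 3 − 3X; n_E = 2X; n_I = 1.76 (inert).
Total moles n_T = 5.76 − 2X.
At X = 0.145: n_B = 0.855, n_A = 2.56, n_E = 0.29, n_T = 5.47.
p_i = (n_i/n_T)·P. Kp = p_E^2 / (p_B p_A^3) = 0.008 bar^-2.

Kp = 0.008 bar^-2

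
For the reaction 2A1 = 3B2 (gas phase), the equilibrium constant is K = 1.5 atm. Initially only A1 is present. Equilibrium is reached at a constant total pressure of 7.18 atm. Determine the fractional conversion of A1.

Basis: 1 mol A1 initially; let X = conversion of A1. Extent ξ = 0.5X.
Moles: n_A1 = 1 − X; n_B2 = 1.5X.
Summing: n_T = 1 + 0.5X.
y_i = n_i/n_T, p_i = y_i·P. K = p_B2^3 / (p_A1^2).
Equating to 1.5 atm and solving on 0 < X < 1: X = 0.321.

X = 0.321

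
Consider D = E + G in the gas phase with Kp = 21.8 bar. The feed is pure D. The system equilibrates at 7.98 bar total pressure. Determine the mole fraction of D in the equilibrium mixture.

Let X = conversion of D (basis 1 mol D); extent of reaction ξ = X.
Species balance: n_D = 1 − X; n_E = X; n_G = X.
n_T = Σnᵢ = 1 + X.
With p_i = (n_i/n_T)P, Kp = p_E p_G / (p_D).
This yields a degree-2 equation in X; solving on (0,1), X = 0.856.
Then n_D = 0.144, n_T = 1.86, so y_D = 0.078.

y_D = 0.078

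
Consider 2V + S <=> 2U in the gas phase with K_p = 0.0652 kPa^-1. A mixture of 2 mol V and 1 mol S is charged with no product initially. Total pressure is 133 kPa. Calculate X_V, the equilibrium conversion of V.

Let X = conversion of V (basis 2 mol V); extent of reaction ξ = X.
Species balance: n_V = 2 − 2X; n_S = 1 − X; n_U = 2X.
Total moles n_T = 3 − X.
y_i = n_i/n_T, p_i = y_i·P. K_p = p_U^2 / (p_V^2 p_S).
Substituting and setting equal to 0.0652 kPa^-1 gives a polynomial in X; the root in (0,1) is X = 0.556.

X = 0.556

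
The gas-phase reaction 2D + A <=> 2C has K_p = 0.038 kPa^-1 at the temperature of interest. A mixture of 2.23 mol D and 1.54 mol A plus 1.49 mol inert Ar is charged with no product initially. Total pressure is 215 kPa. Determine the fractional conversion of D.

Let X = conversion of D (basis 2.23 mol D); extent of reaction ξ = 1.11X.
At extent ξ: n_D = 2.23 − 2.23X; n_A = 1.54 − 1.11X; n_C = 2.23X; n_I = 1.49 (inert).
Summing: n_T = 5.26 − 1.11X.
With p_i = (n_i/n_T)P, K_p = p_C^2 / (p_D^2 p_A).
Setting this equal to 0.038 kPa^-1 and taking the physical root (0 < X < 1) gives X = 0.560.

X = 0.560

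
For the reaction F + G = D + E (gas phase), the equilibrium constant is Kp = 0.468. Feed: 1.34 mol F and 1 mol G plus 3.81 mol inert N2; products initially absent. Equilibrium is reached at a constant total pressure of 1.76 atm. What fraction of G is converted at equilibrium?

X = 0.467

Basis: 1 mol G initially; let X = conversion of G. Extent ξ = X.
Mole table: n_F = 1.34 − X; n_G = 1 − X; n_D = X; n_E = X; n_I = 3.81 (inert).
n_T stays at 6.15 (no change in mole number).
Mole fractions y_i = n_i/n_T; Kp = p_D p_E / (p_F p_G) with p_i = y_i·P.
This yields a degree-2 equation in X; solving on (0,1), X = 0.467.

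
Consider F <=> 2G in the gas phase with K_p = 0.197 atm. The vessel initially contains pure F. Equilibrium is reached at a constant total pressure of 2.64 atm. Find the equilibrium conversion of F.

X = 0.135

Let X = conversion of F (basis 1 mol F); extent of reaction ξ = X.
Mole table: n_F = 1 − X; n_G = 2X.
Total moles n_T = 1 + X.
y_i = n_i/n_T, p_i = y_i·P. K_p = p_G^2 / (p_F).
Substituting and setting equal to 0.197 atm gives a polynomial in X; the root in (0,1) is X = 0.135.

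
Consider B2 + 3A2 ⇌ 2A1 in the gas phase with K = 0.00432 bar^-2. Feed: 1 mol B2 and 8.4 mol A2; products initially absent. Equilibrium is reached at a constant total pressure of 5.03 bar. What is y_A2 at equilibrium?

y_A2 = 0.850

Let X = conversion of B2 (basis 1 mol B2); extent of reaction ξ = X.
Species balance: n_B2 = 1 − X; n_A2 = 8.4 − 3X; n_A1 = 2X.
Summing: n_T = 9.4 − 2X.
Mole fractions y_i = n_i/n_T; K = p_A1^2 / (p_B2 p_A2^3) with p_i = y_i·P.
Equating to 0.00432 bar^-2 and solving on 0 < X < 1: X = 0.317.
Then n_A2 = 7.45, n_T = 8.77, so y_A2 = 0.850.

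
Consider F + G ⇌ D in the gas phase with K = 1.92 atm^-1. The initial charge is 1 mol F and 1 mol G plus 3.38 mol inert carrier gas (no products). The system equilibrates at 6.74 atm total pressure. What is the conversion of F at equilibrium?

X = 0.548

Take 1 mol F as basis and let X be its fractional conversion, so ξ = X.
Species balance: n_F = 1 − X; n_G = 1 − X; n_D = X; n_I = 3.38 (inert).
Summing: n_T = 5.38 − X.
Mole fractions y_i = n_i/n_T; K = p_D / (p_F p_G) with p_i = y_i·P.
Substituting and setting equal to 1.92 atm^-1 gives a polynomial in X; the root in (0,1) is X = 0.548.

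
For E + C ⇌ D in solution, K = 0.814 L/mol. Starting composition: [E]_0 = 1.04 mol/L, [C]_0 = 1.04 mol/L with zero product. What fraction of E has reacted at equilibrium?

X = 0.354

Let X = conversion of E; extent ξ = 1.04·X mol/L.
Concentrations: [E] = 1.04 − 1.04X; [C] = 1.04 − 1.04X; [D] = 1.04X.
K = [D] / ([E] [C]).
Setting equal to 0.814 and solving for X on (0,1) gives X = 0.354.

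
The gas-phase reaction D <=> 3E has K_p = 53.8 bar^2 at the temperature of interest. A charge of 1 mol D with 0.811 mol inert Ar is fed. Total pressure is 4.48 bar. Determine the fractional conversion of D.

Let X = conversion of D (basis 1 mol D); extent of reaction ξ = X.
Mole table: n_D = 1 − X; n_E = 3X; n_I = 0.811 (inert).
n_T = Σnᵢ = 1.81 + 2X.
With p_i = (n_i/n_T)P, K_p = p_E^3 / (p_D).
Equating to 53.8 bar^2 and solving on 0 < X < 1: X = 0.683.

X = 0.683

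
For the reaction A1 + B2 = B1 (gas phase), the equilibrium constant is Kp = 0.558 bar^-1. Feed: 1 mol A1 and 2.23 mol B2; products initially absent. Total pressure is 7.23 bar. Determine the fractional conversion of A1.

X = 0.709

Basis: 1 mol A1 initially; let X = conversion of A1. Extent ξ = X.
Mole table: n_A1 = 1 − X; n_B2 = 2.23 − X; n_B1 = X.
n_T = Σnᵢ = 3.23 − X.
With p_i = (n_i/n_T)P, Kp = p_B1 / (p_A1 p_B2).
Equating to 0.558 bar^-1 and solving on 0 < X < 1: X = 0.709.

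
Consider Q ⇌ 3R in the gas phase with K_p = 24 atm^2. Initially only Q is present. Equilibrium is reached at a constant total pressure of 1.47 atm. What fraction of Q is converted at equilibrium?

X = 0.811

Basis: 1 mol Q initially; let X = conversion of Q. Extent ξ = X.
Moles: n_Q = 1 − X; n_R = 3X.
Summing: n_T = 1 + 2X.
Mole fractions y_i = n_i/n_T; K_p = p_R^3 / (p_Q) with p_i = y_i·P.
Equating to 24 atm^2 and solving on 0 < X < 1: X = 0.811.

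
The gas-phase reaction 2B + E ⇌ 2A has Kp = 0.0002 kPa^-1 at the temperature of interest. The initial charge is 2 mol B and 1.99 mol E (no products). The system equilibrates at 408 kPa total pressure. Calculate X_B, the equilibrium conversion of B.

Take 2 mol B as basis and let X be its fractional conversion, so ξ = X.
Moles: n_B = 2 − 2X; n_E = 1.99 − X; n_A = 2X.
Total moles n_T = 3.99 − X.
y_i = n_i/n_T, p_i = y_i·P. Kp = p_A^2 / (p_B^2 p_E).
This yields a degree-3 equation in X; solving on (0,1), X = 0.165.

X = 0.165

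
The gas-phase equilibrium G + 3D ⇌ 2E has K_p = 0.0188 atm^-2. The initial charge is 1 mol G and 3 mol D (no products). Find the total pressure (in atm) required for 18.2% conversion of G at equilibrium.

Basis: 1 mol G initially; let X = conversion of G. Extent ξ = X.
At extent ξ: n_G = 1 − X; n_D = 3 − 3X; n_E = 2X.
Total moles n_T = 4 − 2X.
K_p = p_E^2 / (p_G p_D^3) with p_i = (n_i/n_T)·P.
At X = 0.182: the mole-fraction product g(X) = Π y_i^ν_i = 0.1449. Since K_p = g(X)·P^{-2}, P = (g/K_p)^(1/2) = (0.1449/0.0188)^(1/2) = 2.78 atm.

P = 2.78 atm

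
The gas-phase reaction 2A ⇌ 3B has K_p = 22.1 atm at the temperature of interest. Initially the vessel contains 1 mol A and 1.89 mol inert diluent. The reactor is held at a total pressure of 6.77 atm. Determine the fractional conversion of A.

Take 1 mol A as basis and let X be its fractional conversion, so ξ = 0.5X.
Mole table: n_A = 1 − X; n_B = 1.5X; n_I = 1.89 (inert).
Total moles n_T = 2.89 + 0.5X.
y_i = n_i/n_T, p_i = y_i·P. K_p = p_B^3 / (p_A^2).
Substituting and setting equal to 22.1 atm gives a polynomial in X; the root in (0,1) is X = 0.682.

X = 0.682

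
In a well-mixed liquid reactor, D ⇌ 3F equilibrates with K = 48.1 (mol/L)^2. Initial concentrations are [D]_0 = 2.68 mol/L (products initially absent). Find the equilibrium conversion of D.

X = 0.499

Let X = conversion of D; extent ξ = 2.68·X mol/L.
Concentrations: [D] = 2.68 − 2.68X; [F] = 8.04X.
K = [F]^3 / ([D]).
Equating to 48.1 (mol/L)^2: the physical root is X = 0.499.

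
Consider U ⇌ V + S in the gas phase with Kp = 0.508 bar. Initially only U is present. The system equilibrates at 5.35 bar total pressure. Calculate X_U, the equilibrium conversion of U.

X = 0.294

Let X = conversion of U (basis 1 mol U); extent of reaction ξ = X.
Mole table: n_U = 1 − X; n_V = X; n_S = X.
Summing: n_T = 1 + X.
With p_i = (n_i/n_T)P, Kp = p_V p_S / (p_U).
Setting this equal to 0.508 bar and taking the physical root (0 < X < 1) gives X = 0.294.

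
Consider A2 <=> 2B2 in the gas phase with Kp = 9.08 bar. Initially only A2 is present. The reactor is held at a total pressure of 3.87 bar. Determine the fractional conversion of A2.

X = 0.608

Take 1 mol A2 as basis and let X be its fractional conversion, so ξ = X.
At extent ξ: n_A2 = 1 − X; n_B2 = 2X.
Summing: n_T = 1 + X.
Mole fractions y_i = n_i/n_T; Kp = p_B2^2 / (p_A2) with p_i = y_i·P.
Substituting and setting equal to 9.08 bar gives a polynomial in X; the root in (0,1) is X = 0.608.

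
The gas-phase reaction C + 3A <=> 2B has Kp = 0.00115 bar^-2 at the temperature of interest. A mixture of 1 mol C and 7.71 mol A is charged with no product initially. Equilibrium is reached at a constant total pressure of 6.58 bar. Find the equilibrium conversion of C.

X = 0.222

Take 1 mol C as basis and let X be its fractional conversion, so ξ = X.
Moles: n_C = 1 − X; n_A = 7.71 − 3X; n_B = 2X.
n_T = Σnᵢ = 8.71 − 2X.
Mole fractions y_i = n_i/n_T; Kp = p_B^2 / (p_C p_A^3) with p_i = y_i·P.
Setting this equal to 0.00115 bar^-2 and taking the physical root (0 < X < 1) gives X = 0.222.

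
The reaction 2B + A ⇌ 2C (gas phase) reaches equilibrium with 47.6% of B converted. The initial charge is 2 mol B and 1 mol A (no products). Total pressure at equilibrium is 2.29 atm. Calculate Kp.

Kp = 1.74 atm^-1

Take 2 mol B as basis and let X be its fractional conversion, so ξ = X.
Species balance: n_B = 2 − 2X; n_A = 1 − X; n_C = 2X.
Summing: n_T = 3 − X.
At X = 0.476: n_B = 1.05, n_A = 0.524, n_C = 0.952, n_T = 2.52.
p_i = (n_i/n_T)·P. Kp = p_C^2 / (p_B^2 p_A) = 1.74 atm^-1.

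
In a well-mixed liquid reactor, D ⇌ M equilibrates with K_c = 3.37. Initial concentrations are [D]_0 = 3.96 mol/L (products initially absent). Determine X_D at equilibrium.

X = 0.771

Let X = conversion of D; extent ξ = 3.96·X mol/L.
Concentrations: [D] = 3.96 − 3.96X; [M] = 3.96X.
K_c = [M] / ([D]).
Setting equal to 3.37 and solving for X on (0,1) gives X = 0.771.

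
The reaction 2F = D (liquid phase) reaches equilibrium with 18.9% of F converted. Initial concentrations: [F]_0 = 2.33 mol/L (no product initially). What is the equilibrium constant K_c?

K_c = 0.0617 L/mol

Let X = conversion of F.
Concentrations: [F] = 2.33 − 2.33X; [D] = 1.17X.
At X = 0.189: [F] = 1.89, [D] = 0.22.
K_c = [D] / ([F]^2) = 0.0617 L/mol.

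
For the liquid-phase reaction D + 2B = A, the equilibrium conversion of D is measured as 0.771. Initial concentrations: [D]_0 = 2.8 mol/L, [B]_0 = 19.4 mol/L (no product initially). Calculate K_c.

Let X = conversion of D.
Concentrations: [D] = 2.8 − 2.8X; [B] = 19.4 − 5.6X; [A] = 2.8X.
At X = 0.771: [D] = 0.641, [B] = 15.1, [A] = 2.16.
K_c = [A] / ([D] [B]^2) = 0.0148 (mol/L)^-2.

K_c = 0.0148 (mol/L)^-2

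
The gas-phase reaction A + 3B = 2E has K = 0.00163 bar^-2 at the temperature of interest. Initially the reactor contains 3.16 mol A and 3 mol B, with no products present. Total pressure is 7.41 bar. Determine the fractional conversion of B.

X = 0.174

Let X = conversion of B (basis 3 mol B); extent of reaction ξ = X.
Mole table: n_A = 3.16 − X; n_B = 3 − 3X; n_E = 2X.
n_T = Σnᵢ = 6.16 − 2X.
Mole fractions y_i = n_i/n_T; K = p_E^2 / (p_A p_B^3) with p_i = y_i·P.
Equating to 0.00163 bar^-2 and solving on 0 < X < 1: X = 0.174.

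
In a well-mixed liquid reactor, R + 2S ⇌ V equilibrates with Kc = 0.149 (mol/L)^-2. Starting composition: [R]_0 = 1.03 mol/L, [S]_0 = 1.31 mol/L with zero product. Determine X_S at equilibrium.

Let X = conversion of S; extent ξ = 1.31X/2 mol/L.
Concentrations: [R] = 1.03 − 0.655X; [S] = 1.31 − 1.31X; [V] = 0.655X.
Kc = [V] / ([R] [S]^2).
Solving Kc = 0.149 for X ∈ (0,1): X = 0.214.

X = 0.214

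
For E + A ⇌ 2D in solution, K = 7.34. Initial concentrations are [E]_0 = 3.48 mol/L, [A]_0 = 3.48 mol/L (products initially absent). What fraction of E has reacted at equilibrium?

X = 0.575

Let X = conversion of E; extent ξ = 3.48·X mol/L.
Concentrations: [E] = 3.48 − 3.48X; [A] = 3.48 − 3.48X; [D] = 6.96X.
K = [D]^2 / ([E] [A]).
This equals 7.34 at X = 0.575 (the root in 0 < X < 1).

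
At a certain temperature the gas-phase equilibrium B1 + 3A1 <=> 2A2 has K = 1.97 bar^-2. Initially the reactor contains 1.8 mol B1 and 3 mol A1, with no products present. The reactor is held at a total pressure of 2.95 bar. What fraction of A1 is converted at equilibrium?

Let X = conversion of A1 (basis 3 mol A1); extent of reaction ξ = X.
Species balance: n_B1 = 1.8 − X; n_A1 = 3 − 3X; n_A2 = 2X.
n_T = Σnᵢ = 4.8 − 2X.
With p_i = (n_i/n_T)P, K = p_A2^2 / (p_B1 p_A1^3).
Substituting and setting equal to 1.97 bar^-2 gives a polynomial in X; the root in (0,1) is X = 0.659.

X = 0.659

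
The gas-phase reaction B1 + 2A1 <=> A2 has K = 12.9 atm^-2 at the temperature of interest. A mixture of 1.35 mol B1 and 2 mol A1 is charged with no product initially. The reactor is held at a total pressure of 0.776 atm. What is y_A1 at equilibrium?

y_A1 = 0.344

Basis: 2 mol A1 initially; let X = conversion of A1. Extent ξ = X.
Species balance: n_B1 = 1.35 − X; n_A1 = 2 − 2X; n_A2 = X.
Total moles n_T = 3.35 − 2X.
With p_i = (n_i/n_T)P, K = p_A2 / (p_B1 p_A1^2).
Substituting and setting equal to 12.9 atm^-2 gives a polynomial in X; the root in (0,1) is X = 0.646.
Then n_A1 = 0.707, n_T = 2.06, so y_A1 = 0.344.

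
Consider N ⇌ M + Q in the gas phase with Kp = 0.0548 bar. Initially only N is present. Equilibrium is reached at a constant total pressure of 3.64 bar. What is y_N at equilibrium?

Basis: 1 mol N initially; let X = conversion of N. Extent ξ = X.
Species balance: n_N = 1 − X; n_M = X; n_Q = X.
n_T = Σnᵢ = 1 + X.
Mole fractions y_i = n_i/n_T; Kp = p_M p_Q / (p_N) with p_i = y_i·P.
Substituting and setting equal to 0.0548 bar gives a polynomial in X; the root in (0,1) is X = 0.122.
Then n_N = 0.878, n_T = 1.12, so y_N = 0.783.

y_N = 0.783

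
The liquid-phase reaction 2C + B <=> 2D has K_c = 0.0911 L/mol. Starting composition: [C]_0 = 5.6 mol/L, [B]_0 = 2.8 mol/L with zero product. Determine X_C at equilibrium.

Let X = conversion of C; extent ξ = 5.6X/2 mol/L.
Concentrations: [C] = 5.6 − 5.6X; [B] = 2.8 − 2.8X; [D] = 5.6X.
K_c = [D]^2 / ([C]^2 [B]).
Equating to 0.0911 L/mol: the physical root is X = 0.297.

X = 0.297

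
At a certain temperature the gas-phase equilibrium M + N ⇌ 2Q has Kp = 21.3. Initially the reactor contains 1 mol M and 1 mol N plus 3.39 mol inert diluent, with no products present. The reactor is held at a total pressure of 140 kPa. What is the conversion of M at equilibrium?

Take 1 mol M as basis and let X be its fractional conversion, so ξ = X.
Species balance: n_M = 1 − X; n_N = 1 − X; n_Q = 2X; n_I = 3.39 (inert).
Since Δν = 0, n_T = 5.39 throughout.
With p_i = (n_i/n_T)P, Kp = p_Q^2 / (p_M p_N).
Substituting and setting equal to 21.3 gives a polynomial in X; the root in (0,1) is X = 0.698.

X = 0.698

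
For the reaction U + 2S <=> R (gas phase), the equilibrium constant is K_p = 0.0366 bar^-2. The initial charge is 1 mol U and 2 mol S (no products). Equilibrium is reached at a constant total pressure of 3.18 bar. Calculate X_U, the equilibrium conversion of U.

X = 0.130

Take 1 mol U as basis and let X be its fractional conversion, so ξ = X.
Moles: n_U = 1 − X; n_S = 2 − 2X; n_R = X.
Total moles n_T = 3 − 2X.
With p_i = (n_i/n_T)P, K_p = p_R / (p_U p_S^2).
Equating to 0.0366 bar^-2 and solving on 0 < X < 1: X = 0.130.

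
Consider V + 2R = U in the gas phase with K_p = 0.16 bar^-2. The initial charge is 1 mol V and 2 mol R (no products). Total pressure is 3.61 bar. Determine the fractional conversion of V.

X = 0.387

Basis: 1 mol V initially; let X = conversion of V. Extent ξ = X.
At extent ξ: n_V = 1 − X; n_R = 2 − 2X; n_U = X.
Total moles n_T = 3 − 2X.
Mole fractions y_i = n_i/n_T; K_p = p_U / (p_V p_R^2) with p_i = y_i·P.
Substituting and setting equal to 0.16 bar^-2 gives a polynomial in X; the root in (0,1) is X = 0.387.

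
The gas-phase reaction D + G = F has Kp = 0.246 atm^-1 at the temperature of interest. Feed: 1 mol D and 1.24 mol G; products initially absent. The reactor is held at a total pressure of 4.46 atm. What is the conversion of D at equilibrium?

X = 0.342

Basis: 1 mol D initially; let X = conversion of D. Extent ξ = X.
At extent ξ: n_D = 1 − X; n_G = 1.24 − X; n_F = X.
n_T = Σnᵢ = 2.24 − X.
y_i = n_i/n_T, p_i = y_i·P. Kp = p_F / (p_D p_G).
Equating to 0.246 atm^-1 and solving on 0 < X < 1: X = 0.342.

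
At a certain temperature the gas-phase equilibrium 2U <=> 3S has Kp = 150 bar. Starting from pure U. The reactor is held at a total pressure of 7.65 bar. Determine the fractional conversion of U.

Take 1 mol U as basis and let X be its fractional conversion, so ξ = 0.5X.
Moles: n_U = 1 − X; n_S = 1.5X.
n_T = Σnᵢ = 1 + 0.5X.
With p_i = (n_i/n_T)P, Kp = p_S^3 / (p_U^2).
Setting this equal to 150 bar and taking the physical root (0 < X < 1) gives X = 0.764.

X = 0.764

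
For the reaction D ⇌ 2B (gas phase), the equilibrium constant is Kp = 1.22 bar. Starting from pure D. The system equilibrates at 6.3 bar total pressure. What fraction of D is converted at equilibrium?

X = 0.215

Basis: 1 mol D initially; let X = conversion of D. Extent ξ = X.
Mole table: n_D = 1 − X; n_B = 2X.
Total moles n_T = 1 + X.
With p_i = (n_i/n_T)P, Kp = p_B^2 / (p_D).
This yields a degree-2 equation in X; solving on (0,1), X = 0.215.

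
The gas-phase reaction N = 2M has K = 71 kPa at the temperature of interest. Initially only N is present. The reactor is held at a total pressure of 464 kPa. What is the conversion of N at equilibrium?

X = 0.192

Basis: 1 mol N initially; let X = conversion of N. Extent ξ = X.
Moles: n_N = 1 − X; n_M = 2X.
Summing: n_T = 1 + X.
With p_i = (n_i/n_T)P, K = p_M^2 / (p_N).
This yields a degree-2 equation in X; solving on (0,1), X = 0.192.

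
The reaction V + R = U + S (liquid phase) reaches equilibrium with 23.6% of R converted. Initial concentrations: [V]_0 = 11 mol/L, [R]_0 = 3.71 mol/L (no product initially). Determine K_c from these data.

K_c = 0.0267

Let X = conversion of R.
Concentrations: [V] = 11 − 3.71X; [R] = 3.71 − 3.71X; [U] = 3.71X; [S] = 3.71X.
At X = 0.236: [V] = 10.1, [R] = 2.83, [U] = 0.876, [S] = 0.876.
K_c = [U] [S] / ([V] [R]) = 0.0267.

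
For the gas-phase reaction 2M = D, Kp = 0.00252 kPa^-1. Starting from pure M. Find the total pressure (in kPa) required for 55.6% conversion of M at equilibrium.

Basis: 1 mol M initially; let X = conversion of M. Extent ξ = 0.5X.
Moles: n_M = 1 − X; n_D = 0.5X.
Total moles n_T = 1 − 0.5X.
Kp = p_D / (p_M^2) with p_i = (n_i/n_T)·P.
At X = 0.556: the mole-fraction product g(X) = Π y_i^ν_i = 1.018. Since Kp = g(X)·P^{-1}, P = (g/Kp)^(1/1) = (1.018/0.00252)^(1/1) = 404 kPa.

P = 404 kPa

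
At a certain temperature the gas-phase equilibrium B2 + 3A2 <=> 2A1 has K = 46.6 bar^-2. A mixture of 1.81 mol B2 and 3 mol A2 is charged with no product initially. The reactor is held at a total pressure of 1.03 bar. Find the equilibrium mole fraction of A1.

y_A1 = 0.446

Basis: 3 mol A2 initially; let X = conversion of A2. Extent ξ = X.
Mole table: n_B2 = 1.81 − X; n_A2 = 3 − 3X; n_A1 = 2X.
n_T = Σnᵢ = 4.81 − 2X.
y_i = n_i/n_T, p_i = y_i·P. K = p_A1^2 / (p_B2 p_A2^3).
Substituting and setting equal to 46.6 bar^-2 gives a polynomial in X; the root in (0,1) is X = 0.742.
Then n_A1 = 1.48, n_T = 3.33, so y_A1 = 0.446.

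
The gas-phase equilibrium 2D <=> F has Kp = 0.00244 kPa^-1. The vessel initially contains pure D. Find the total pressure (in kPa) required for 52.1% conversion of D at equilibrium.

P = 344 kPa

Let X = conversion of D (basis 1 mol D); extent of reaction ξ = 0.5X.
At extent ξ: n_D = 1 − X; n_F = 0.5X.
n_T = Σnᵢ = 1 − 0.5X.
Kp = p_F / (p_D^2) with p_i = (n_i/n_T)·P.
At X = 0.521: the mole-fraction product g(X) = Π y_i^ν_i = 0.8396. Since Kp = g(X)·P^{-1}, P = (g/Kp)^(1/1) = (0.8396/0.00244)^(1/1) = 344 kPa.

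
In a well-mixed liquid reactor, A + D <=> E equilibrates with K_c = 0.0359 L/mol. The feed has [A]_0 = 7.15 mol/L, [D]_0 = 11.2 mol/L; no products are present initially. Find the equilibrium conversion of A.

X = 0.252

Let X = conversion of A; extent ξ = 7.15·X mol/L.
Concentrations: [A] = 7.15 − 7.15X; [D] = 11.2 − 7.15X; [E] = 7.15X.
K_c = [E] / ([A] [D]).
Setting equal to 0.0359 and solving for X on (0,1) gives X = 0.252.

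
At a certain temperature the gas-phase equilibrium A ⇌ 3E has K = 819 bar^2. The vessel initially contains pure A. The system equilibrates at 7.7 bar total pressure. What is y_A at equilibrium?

y_A = 0.060

Take 1 mol A as basis and let X be its fractional conversion, so ξ = X.
Mole table: n_A = 1 − X; n_E = 3X.
n_T = Σnᵢ = 1 + 2X.
Mole fractions y_i = n_i/n_T; K = p_E^3 / (p_A) with p_i = y_i·P.
Setting this equal to 819 bar^2 and taking the physical root (0 < X < 1) gives X = 0.839.
Then n_A = 0.161, n_T = 2.68, so y_A = 0.060.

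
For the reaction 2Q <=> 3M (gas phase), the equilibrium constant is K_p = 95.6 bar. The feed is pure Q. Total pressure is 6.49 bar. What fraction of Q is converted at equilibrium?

X = 0.740

Let X = conversion of Q (basis 1 mol Q); extent of reaction ξ = 0.5X.
Species balance: n_Q = 1 − X; n_M = 1.5X.
Total moles n_T = 1 + 0.5X.
With p_i = (n_i/n_T)P, K_p = p_M^3 / (p_Q^2).
Setting this equal to 95.6 bar and taking the physical root (0 < X < 1) gives X = 0.740.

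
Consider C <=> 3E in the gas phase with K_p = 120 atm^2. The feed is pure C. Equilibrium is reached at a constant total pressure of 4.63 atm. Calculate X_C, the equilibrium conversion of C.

Basis: 1 mol C initially; let X = conversion of C. Extent ξ = X.
At extent ξ: n_C = 1 − X; n_E = 3X.
Total moles n_T = 1 + 2X.
With p_i = (n_i/n_T)P, K_p = p_E^3 / (p_C).
Setting this equal to 120 atm^2 and taking the physical root (0 < X < 1) gives X = 0.707.

X = 0.707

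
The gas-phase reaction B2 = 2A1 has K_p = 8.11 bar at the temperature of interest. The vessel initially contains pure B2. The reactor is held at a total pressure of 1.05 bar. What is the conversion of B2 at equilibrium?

X = 0.812

Let X = conversion of B2 (basis 1 mol B2); extent of reaction ξ = X.
Mole table: n_B2 = 1 − X; n_A1 = 2X.
Total moles n_T = 1 + X.
With p_i = (n_i/n_T)P, K_p = p_A1^2 / (p_B2).
Equating to 8.11 bar and solving on 0 < X < 1: X = 0.812.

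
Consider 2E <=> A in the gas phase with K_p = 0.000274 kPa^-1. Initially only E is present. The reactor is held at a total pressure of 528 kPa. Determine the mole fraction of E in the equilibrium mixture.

Basis: 1 mol E initially; let X = conversion of E. Extent ξ = 0.5X.
Mole table: n_E = 1 − X; n_A = 0.5X.
Summing: n_T = 1 − 0.5X.
y_i = n_i/n_T, p_i = y_i·P. K_p = p_A / (p_E^2).
This yields a degree-2 equation in X; solving on (0,1), X = 0.204.
Then n_E = 0.796, n_T = 0.898, so y_E = 0.886.

y_E = 0.886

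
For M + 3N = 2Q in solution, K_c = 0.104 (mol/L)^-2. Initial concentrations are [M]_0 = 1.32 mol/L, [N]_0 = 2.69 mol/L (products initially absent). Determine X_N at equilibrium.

Let X = conversion of N; extent ξ = 2.69X/3 mol/L.
Concentrations: [M] = 1.32 − 0.897X; [N] = 2.69 − 2.69X; [Q] = 1.79X.
K_c = [Q]^2 / ([M] [N]^3).
Setting equal to 0.104 and solving for X on (0,1) gives X = 0.382.

X = 0.382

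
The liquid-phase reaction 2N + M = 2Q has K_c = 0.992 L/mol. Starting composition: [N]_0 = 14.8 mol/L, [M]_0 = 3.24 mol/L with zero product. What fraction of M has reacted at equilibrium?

X = 0.878

Let X = conversion of M; extent ξ = 3.24·X mol/L.
Concentrations: [N] = 14.8 − 6.48X; [M] = 3.24 − 3.24X; [Q] = 6.48X.
K_c = [Q]^2 / ([N]^2 [M]).
Equating to 0.992 L/mol: the physical root is X = 0.878.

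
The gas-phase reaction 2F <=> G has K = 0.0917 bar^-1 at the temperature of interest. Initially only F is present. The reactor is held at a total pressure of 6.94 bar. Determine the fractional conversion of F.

X = 0.469

Take 1 mol F as basis and let X be its fractional conversion, so ξ = 0.5X.
At extent ξ: n_F = 1 − X; n_G = 0.5X.
n_T = Σnᵢ = 1 − 0.5X.
Mole fractions y_i = n_i/n_T; K = p_G / (p_F^2) with p_i = y_i·P.
Setting this equal to 0.0917 bar^-1 and taking the physical root (0 < X < 1) gives X = 0.469.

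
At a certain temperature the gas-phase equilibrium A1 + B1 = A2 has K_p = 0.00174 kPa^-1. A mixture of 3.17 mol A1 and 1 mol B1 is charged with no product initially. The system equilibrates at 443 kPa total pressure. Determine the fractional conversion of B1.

Take 1 mol B1 as basis and let X be its fractional conversion, so ξ = X.
Mole table: n_A1 = 3.17 − X; n_B1 = 1 − X; n_A2 = X.
Total moles n_T = 4.17 − X.
With p_i = (n_i/n_T)P, K_p = p_A2 / (p_A1 p_B1).
This yields a degree-2 equation in X; solving on (0,1), X = 0.362.

X = 0.362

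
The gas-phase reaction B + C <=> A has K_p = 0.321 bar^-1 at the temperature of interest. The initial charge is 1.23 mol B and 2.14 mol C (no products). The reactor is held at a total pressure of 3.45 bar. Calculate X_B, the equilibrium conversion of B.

Take 1.23 mol B as basis and let X be its fractional conversion, so ξ = 1.23X.
Species balance: n_B = 1.23 − 1.23X; n_C = 2.14 − 1.23X; n_A = 1.23X.
Total moles n_T = 3.37 − 1.23X.
y_i = n_i/n_T, p_i = y_i·P. K_p = p_A / (p_B p_C).
This yields a degree-2 equation in X; solving on (0,1), X = 0.389.

X = 0.389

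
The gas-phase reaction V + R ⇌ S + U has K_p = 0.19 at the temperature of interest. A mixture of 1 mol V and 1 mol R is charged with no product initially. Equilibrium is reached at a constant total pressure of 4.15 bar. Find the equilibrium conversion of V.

Take 1 mol V as basis and let X be its fractional conversion, so ξ = X.
Moles: n_V = 1 − X; n_R = 1 − X; n_S = X; n_U = X.
n_T stays at 2 (no change in mole number).
y_i = n_i/n_T, p_i = y_i·P. K_p = p_S p_U / (p_V p_R).
This yields a degree-2 equation in X; solving on (0,1), X = 0.304.

X = 0.304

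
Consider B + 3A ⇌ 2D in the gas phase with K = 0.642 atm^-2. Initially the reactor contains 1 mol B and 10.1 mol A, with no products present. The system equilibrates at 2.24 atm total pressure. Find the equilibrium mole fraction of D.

y_D = 0.175

Take 1 mol B as basis and let X be its fractional conversion, so ξ = X.
Moles: n_B = 1 − X; n_A = 10.1 − 3X; n_D = 2X.
Summing: n_T = 11.1 − 2X.
y_i = n_i/n_T, p_i = y_i·P. K = p_D^2 / (p_B p_A^3).
This yields a degree-4 equation in X; solving on (0,1), X = 0.828.
Then n_D = 1.66, n_T = 9.44, so y_D = 0.175.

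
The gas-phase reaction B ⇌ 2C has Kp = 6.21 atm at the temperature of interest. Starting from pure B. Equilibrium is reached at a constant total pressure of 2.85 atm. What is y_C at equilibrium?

Take 1 mol B as basis and let X be its fractional conversion, so ξ = X.
Species balance: n_B = 1 − X; n_C = 2X.
n_T = Σnᵢ = 1 + X.
With p_i = (n_i/n_T)P, Kp = p_C^2 / (p_B).
Equating to 6.21 atm and solving on 0 < X < 1: X = 0.594.
Then n_C = 1.19, n_T = 1.59, so y_C = 0.745.

y_C = 0.745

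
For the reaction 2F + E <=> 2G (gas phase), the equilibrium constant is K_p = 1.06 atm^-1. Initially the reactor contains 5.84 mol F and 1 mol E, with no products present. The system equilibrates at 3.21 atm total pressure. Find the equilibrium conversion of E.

X = 0.771

Let X = conversion of E (basis 1 mol E); extent of reaction ξ = X.
Mole table: n_F = 5.84 − 2X; n_E = 1 − X; n_G = 2X.
n_T = Σnᵢ = 6.84 − X.
Mole fractions y_i = n_i/n_T; K_p = p_G^2 / (p_F^2 p_E) with p_i = y_i·P.
This yields a degree-3 equation in X; solving on (0,1), X = 0.771.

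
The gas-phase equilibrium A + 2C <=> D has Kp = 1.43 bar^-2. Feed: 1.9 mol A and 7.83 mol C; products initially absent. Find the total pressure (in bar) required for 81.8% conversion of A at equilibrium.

Basis: 1.9 mol A initially; let X = conversion of A. Extent ξ = 1.9X.
At extent ξ: n_A = 1.9 − 1.9X; n_C = 7.83 − 3.8X; n_D = 1.9X.
Total moles n_T = 9.73 − 3.8X.
Kp = p_D / (p_A p_C^2) with p_i = (n_i/n_T)·P.
At X = 0.818: the mole-fraction product g(X) = Π y_i^ν_i = 8.84. Since Kp = g(X)·P^{-2}, P = (g/Kp)^(1/2) = (8.84/1.43)^(1/2) = 2.49 bar.

P = 2.49 bar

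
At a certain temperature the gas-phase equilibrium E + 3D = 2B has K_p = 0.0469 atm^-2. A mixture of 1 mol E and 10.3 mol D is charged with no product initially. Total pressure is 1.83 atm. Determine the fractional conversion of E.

X = 0.401

Take 1 mol E as basis and let X be its fractional conversion, so ξ = X.
Mole table: n_E = 1 − X; n_D = 10.3 − 3X; n_B = 2X.
n_T = Σnᵢ = 11.3 − 2X.
With p_i = (n_i/n_T)P, K_p = p_B^2 / (p_E p_D^3).
This yields a degree-4 equation in X; solving on (0,1), X = 0.401.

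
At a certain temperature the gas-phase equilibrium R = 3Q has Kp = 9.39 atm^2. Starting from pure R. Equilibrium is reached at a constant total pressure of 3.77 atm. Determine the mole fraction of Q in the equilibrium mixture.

y_Q = 0.627

Take 1 mol R as basis and let X be its fractional conversion, so ξ = X.
Mole table: n_R = 1 − X; n_Q = 3X.
Total moles n_T = 1 + 2X.
With p_i = (n_i/n_T)P, Kp = p_Q^3 / (p_R).
Substituting and setting equal to 9.39 atm^2 gives a polynomial in X; the root in (0,1) is X = 0.359.
Then n_Q = 1.08, n_T = 1.72, so y_Q = 0.627.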